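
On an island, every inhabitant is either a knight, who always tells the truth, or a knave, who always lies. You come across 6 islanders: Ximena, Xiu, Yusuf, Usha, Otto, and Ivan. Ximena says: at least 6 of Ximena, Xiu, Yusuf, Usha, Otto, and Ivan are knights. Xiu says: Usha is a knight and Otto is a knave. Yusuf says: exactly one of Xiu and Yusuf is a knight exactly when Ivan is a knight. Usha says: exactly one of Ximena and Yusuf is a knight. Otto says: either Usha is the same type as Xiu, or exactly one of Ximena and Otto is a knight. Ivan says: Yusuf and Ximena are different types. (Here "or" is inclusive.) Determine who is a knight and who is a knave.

Ximena (knave): "at least 6 of Ximena, Xiu, Yusuf, Usha, Otto, and Ivan are knights" — false. ✓
Xiu is a knave; "Usha is a knight and Otto is a knave" is false, as required.
Yusuf is a knight, so "exactly one of Xiu and Yusuf is a knight exactly when Ivan is a knight" must be True — and it is.
Usha is a knight; "exactly one of Ximena and Yusuf is a knight" is True, as required.
Otto is a knight, and the claim "either Usha is the same type as Xiu, or exactly one of Ximena and Otto is a knight" is indeed True.
Since Ivan is a knight, "Yusuf and Ximena are different types" needs to be True, which holds.

Ximena is a knave, Xiu is a knave, Yusuf is a knight, Usha is a knight, Otto is a knight, and Ivan is a knight.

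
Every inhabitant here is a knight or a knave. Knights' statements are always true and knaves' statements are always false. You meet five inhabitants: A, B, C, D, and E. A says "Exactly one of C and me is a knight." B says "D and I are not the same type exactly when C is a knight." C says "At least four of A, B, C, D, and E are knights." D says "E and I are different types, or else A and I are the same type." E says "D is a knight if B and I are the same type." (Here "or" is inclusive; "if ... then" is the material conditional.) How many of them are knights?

The unique consistent assignment is A=knight, B=knave, C=knave, D=knight, E=knight.
That has 3 knights.

3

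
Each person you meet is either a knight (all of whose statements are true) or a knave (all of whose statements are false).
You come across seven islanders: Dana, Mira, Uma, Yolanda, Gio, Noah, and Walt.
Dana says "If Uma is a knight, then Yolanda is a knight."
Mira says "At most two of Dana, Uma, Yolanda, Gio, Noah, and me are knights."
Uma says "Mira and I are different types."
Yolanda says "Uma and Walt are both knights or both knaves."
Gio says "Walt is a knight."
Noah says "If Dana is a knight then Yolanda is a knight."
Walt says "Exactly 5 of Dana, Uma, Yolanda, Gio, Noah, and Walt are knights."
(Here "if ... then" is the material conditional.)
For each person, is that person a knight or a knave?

Dana is a knight, Mira is a knave, Uma is a knave, Yolanda is a knight, Gio is a knave, Noah is a knight, and Walt is a knave.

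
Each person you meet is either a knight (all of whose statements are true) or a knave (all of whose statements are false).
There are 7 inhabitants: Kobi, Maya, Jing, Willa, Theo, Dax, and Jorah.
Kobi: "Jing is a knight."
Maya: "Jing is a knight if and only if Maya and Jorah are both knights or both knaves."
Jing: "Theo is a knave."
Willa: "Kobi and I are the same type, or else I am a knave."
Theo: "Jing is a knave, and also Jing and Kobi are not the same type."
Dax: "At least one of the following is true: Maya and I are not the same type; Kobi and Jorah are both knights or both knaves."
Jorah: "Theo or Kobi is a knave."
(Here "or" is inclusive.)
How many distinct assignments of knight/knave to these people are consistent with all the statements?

2

Consistent assignments:
  Kobi=knight, Maya=knight, Jing=knight, Willa=knight, Theo=knave, Dax=knight, Jorah=knight
  Kobi=knight, Maya=knave, Jing=knight, Willa=knight, Theo=knave, Dax=knight, Jorah=knight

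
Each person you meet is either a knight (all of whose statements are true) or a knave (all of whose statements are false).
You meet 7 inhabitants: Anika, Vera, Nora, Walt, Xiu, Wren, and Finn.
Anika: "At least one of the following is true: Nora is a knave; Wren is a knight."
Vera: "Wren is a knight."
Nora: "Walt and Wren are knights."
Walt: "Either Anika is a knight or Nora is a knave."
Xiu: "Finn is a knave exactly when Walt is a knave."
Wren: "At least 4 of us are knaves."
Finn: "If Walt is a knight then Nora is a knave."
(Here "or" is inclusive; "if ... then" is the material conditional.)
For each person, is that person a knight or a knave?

Anika is a knight, Vera is a knave, Nora is a knave, Walt is a knight, Xiu is a knight, Wren is a knave, and Finn is a knight.

Anika (knight): "at least one of the following is true: Nora is a knave; Wren is a knight" — True. ✓
Vera is a knave; "Wren is a knight" is False, as required.
As a knave, Nora's statement "Walt and Wren are knights" should be False; it is.
Walt is a knight; "either Anika is a knight or Nora is a knave" is True, as required.
As a knight, Xiu's statement "Finn is a knave exactly when Walt is a knave" should be True; it is.
Since Wren is a knave, "at least 4 of us are knaves" needs to be False, which holds.
Finn is a knight, and the claim "if Walt is a knight then Nora is a knave" is indeed True.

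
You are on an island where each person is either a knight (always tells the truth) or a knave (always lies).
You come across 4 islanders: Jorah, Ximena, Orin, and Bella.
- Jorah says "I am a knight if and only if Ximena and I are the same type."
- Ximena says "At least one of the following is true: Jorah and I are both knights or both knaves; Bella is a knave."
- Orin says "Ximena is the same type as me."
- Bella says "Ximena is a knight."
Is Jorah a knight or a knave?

Jorah is a knight.

Consistent assignments: {Jorah=knight, Ximena=knight, Orin=knight, Bella=knight}; {Jorah=knight, Ximena=knight, Orin=knave, Bella=knight}
In every consistent assignment, Jorah is a knight.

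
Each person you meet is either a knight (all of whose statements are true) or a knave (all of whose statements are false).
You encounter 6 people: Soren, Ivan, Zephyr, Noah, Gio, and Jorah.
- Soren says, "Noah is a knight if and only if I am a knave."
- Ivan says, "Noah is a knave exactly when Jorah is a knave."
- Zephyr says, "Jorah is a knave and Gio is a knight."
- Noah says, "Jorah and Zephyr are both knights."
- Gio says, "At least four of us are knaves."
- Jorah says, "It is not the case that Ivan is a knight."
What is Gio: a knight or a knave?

Consistent assignments: {Soren=knave, Ivan=knave, Zephyr=knave, Noah=knave, Gio=knight, Jorah=knight}
In every consistent assignment, Gio is a knight.

Gio is a knight.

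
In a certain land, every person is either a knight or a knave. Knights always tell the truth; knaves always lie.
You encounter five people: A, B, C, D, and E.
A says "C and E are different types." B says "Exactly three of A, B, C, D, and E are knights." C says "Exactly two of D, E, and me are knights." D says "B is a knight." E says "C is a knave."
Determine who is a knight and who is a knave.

A (knight): "C and E are different types" — true. ✓
As a knave, B's statement "exactly three of A, B, C, D, and E are knights" should be false; it is.
C is a knave; "exactly two of D, E, and me are knights" is false, as required.
D is a knave; "B is a knight" is false, as required.
E is a knight, and the claim "C is a knave" is indeed true.

A is a knight, B is a knave, C is a knave, D is a knave, and E is a knight.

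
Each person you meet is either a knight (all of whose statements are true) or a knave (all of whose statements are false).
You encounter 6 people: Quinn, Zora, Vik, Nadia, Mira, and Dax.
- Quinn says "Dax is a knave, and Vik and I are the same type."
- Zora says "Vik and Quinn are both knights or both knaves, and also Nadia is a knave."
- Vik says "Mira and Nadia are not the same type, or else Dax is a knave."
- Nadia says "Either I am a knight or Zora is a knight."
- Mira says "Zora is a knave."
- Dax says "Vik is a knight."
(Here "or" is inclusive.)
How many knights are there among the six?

The unique consistent assignment is Quinn=knave, Zora=knave, Vik=knight, Nadia=knave, Mira=knight, Dax=knight.
That has 3 knights.

3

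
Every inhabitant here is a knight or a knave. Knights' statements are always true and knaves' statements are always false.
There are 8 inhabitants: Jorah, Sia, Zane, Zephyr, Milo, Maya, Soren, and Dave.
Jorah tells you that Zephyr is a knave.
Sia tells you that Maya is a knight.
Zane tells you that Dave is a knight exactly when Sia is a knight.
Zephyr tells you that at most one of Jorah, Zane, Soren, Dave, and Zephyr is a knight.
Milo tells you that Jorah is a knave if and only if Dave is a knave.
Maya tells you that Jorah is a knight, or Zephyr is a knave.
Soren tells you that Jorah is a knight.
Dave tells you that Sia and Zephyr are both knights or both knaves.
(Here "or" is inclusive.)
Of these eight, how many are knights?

4

The unique consistent assignment is Jorah=knight, Sia=knight, Zane=knave, Zephyr=knave, Milo=knave, Maya=knight, Soren=knight, Dave=knave.
That has 4 knights.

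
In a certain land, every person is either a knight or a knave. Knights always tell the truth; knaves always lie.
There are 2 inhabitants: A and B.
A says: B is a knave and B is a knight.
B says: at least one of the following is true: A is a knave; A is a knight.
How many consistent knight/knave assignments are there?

1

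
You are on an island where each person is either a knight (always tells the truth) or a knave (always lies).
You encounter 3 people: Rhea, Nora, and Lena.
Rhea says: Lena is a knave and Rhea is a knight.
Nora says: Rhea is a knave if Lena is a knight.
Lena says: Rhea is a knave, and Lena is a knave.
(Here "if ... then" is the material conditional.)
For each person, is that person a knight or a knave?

Rhea is a knight, and the claim "Lena is a knave and Rhea is a knight" is indeed True.
Nora is a knight, and the claim "Rhea is a knave if Lena is a knight" is indeed True.
As a knave, Lena's statement "Rhea is a knave, and Lena is a knave" should be False; it is.

Rhea is a knight, Nora is a knight, and Lena is a knave.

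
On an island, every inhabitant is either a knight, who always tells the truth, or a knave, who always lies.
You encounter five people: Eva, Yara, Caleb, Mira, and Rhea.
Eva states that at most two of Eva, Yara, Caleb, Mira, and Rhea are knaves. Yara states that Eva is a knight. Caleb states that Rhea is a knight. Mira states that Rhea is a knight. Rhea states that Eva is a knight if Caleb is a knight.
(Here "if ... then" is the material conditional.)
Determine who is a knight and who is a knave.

Knights: Eva, Yara, Caleb, Mira, and Rhea. Knaves: none.

Eva is a knight; "at most two of Eva, Yara, Caleb, Mira, and Rhea are knaves" is true, as required.
Yara is a knight, so "Eva is a knight" must be true — and it is.
Caleb is a knight, and the claim "Rhea is a knight" is indeed true.
Mira is a knight; "Rhea is a knight" is true, as required.
Rhea (knight): "Eva is a knight if Caleb is a knight" — true. ✓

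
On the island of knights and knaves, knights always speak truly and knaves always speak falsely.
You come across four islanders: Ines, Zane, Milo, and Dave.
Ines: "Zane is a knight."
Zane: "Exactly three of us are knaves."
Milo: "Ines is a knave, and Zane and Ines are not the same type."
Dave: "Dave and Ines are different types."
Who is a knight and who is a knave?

Suppose Ines is a knight. Then Ines's statement "Zane is a knight" would have to be true. Checking the 8 ways to assign the others, none is consistent with every speaker.
(For instance, with Zane=knave, Milo=knave, Dave=knave, Ines's claim "Zane is a knight" comes out false where it would need to be true.)
So Ines must be a knave, making "Zane is a knight" false. Taking Ines=knave, Zane=knave, Milo=knave, Dave=knave, each remaining statement checks out:
  Zane (knave): "exactly three of us are knaves" — false. ✓
  Milo (knave): "Ines is a knave, and Zane and Ines are not the same type" — false. ✓
  Dave (knave): "Dave and Ines are different types" — false. ✓
This is the unique consistent assignment.

Ines is a knave, Zane is a knave, Milo is a knave, and Dave is a knave.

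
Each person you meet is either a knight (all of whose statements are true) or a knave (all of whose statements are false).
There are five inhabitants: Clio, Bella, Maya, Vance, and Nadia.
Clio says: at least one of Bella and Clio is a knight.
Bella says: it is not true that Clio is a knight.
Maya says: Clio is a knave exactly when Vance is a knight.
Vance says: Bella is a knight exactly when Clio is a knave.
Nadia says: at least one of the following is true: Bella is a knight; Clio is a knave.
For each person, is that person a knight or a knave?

Clio is a knight, so "at least one of Bella and Clio is a knight" must be True — and it is.
Bella is a knave, and the claim "it is not true that Clio is a knight" is indeed false.
Maya is a knave; "Clio is a knave exactly when Vance is a knight" is false, as required.
Vance is a knight, so "Bella is a knight exactly when Clio is a knave" must be True — and it is.
Nadia is a knave, so "at least one of the following is true: Bella is a knight; Clio is a knave" must be false — and it is.

Clio is a knight, Bella is a knave, Maya is a knave, Vance is a knight, and Nadia is a knave.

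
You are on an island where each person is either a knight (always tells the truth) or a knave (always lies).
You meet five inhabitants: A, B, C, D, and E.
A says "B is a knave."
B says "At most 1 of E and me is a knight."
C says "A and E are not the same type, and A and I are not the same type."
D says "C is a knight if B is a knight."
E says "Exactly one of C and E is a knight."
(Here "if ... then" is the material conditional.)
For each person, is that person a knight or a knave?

A is a knave, B is a knight, C is a knave, D is a knave, and E is a knave.

Suppose A is a knight. Then A's statement "B is a knave" would have to be true. Checking the 16 ways to assign the others, none is consistent with every speaker.
(For instance, with B=knight, C=knave, D=knave, E=knave, A's claim "B is a knave" comes out false where it would need to be true.)
So A must be a knave, making "B is a knave" false. Taking A=knave, B=knight, C=knave, D=knave, E=knave, each remaining statement checks out:
  B (knight): "at most 1 of E and me is a knight" — true. ✓
  C (knave): "A and E are not the same type, and A and I are not the same type" — false. ✓
  D (knave): "C is a knight if B is a knight" — false. ✓
  E (knave): "exactly one of C and E is a knight" — false. ✓
This is the unique consistent assignment.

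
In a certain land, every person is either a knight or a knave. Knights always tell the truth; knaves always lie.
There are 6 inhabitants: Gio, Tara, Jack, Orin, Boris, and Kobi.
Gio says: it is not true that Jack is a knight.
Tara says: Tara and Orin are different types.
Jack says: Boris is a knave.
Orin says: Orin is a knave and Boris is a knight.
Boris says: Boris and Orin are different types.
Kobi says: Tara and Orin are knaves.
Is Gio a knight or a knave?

Gio is a knave.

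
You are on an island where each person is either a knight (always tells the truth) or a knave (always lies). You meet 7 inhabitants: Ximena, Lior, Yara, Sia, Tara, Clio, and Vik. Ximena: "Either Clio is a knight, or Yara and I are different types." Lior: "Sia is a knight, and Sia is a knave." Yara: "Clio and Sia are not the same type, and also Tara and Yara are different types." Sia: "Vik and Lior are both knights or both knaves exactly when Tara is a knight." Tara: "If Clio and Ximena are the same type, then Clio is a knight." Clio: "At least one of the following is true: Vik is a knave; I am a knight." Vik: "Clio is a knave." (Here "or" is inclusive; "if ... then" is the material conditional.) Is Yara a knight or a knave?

Consistent assignments: {Ximena=knight, Lior=knave, Yara=knave, Sia=knight, Tara=knight, Clio=knight, Vik=knave}; {Ximena=knight, Lior=knave, Yara=knave, Sia=knave, Tara=knight, Clio=knave, Vik=knight}; {Ximena=knave, Lior=knave, Yara=knave, Sia=knight, Tara=knave, Clio=knave, Vik=knight}
In every consistent assignment, Yara is a knave.

Yara is a knave.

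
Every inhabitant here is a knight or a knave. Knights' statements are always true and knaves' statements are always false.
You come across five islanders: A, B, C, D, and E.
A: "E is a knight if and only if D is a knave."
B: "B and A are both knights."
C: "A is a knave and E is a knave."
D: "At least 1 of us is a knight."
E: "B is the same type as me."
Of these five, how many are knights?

3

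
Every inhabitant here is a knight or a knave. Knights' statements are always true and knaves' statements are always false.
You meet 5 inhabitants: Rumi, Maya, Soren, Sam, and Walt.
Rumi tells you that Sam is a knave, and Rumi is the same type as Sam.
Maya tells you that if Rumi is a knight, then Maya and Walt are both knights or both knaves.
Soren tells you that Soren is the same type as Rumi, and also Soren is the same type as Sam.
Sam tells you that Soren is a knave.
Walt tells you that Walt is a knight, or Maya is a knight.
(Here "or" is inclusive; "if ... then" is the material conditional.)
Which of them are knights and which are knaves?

Suppose Rumi is a knight. Then Rumi's statement "Sam is a knave, and Rumi is the same type as Sam" would have to be true. Checking the 16 ways to assign the others, none is consistent with every speaker.
(For instance, with Maya=knight, Soren=knave, Sam=knight, Walt=knight, Rumi's claim "Sam is a knave, and Rumi is the same type as Sam" comes out false where it would need to be true.)
So Rumi must be a knave, making "Sam is a knave, and Rumi is the same type as Sam" false. Taking Rumi=knave, Maya=knight, Soren=knave, Sam=knight, Walt=knight, each remaining statement checks out:
  Maya (knight): "if Rumi is a knight, then Maya and Walt are both knights or both knaves" — true. ✓
  Soren (knave): "Soren is the same type as Rumi, and also Soren is the same type as Sam" — false. ✓
  Sam (knight): "Soren is a knave" — true. ✓
  Walt (knight): "Walt is a knight, or Maya is a knight" — true. ✓
This is the unique consistent assignment.

Knights: Maya, Sam, and Walt. Knaves: Rumi and Soren.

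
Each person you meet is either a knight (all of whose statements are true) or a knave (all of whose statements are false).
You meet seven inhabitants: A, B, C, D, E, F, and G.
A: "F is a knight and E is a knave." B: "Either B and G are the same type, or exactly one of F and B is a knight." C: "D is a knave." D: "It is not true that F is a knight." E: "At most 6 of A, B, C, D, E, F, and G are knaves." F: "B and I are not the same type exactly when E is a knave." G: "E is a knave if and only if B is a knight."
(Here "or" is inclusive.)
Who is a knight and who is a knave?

A (knave): "F is a knight and E is a knave" — False. ✓
B (knight): "either B and G are the same type, or exactly one of F and B is a knight" — True. ✓
Since C is a knave, "D is a knave" needs to be False, which holds.
D (knight): "it is not true that F is a knight" — True. ✓
E is a knight, so "at most 6 of A, B, C, D, E, F, and G are knaves" must be True — and it is.
F is a knave, and the claim "B and I are not the same type exactly when E is a knave" is indeed False.
G (knave): "E is a knave if and only if B is a knight" — False. ✓

Knights: B, D, and E. Knaves: A, C, F, and G.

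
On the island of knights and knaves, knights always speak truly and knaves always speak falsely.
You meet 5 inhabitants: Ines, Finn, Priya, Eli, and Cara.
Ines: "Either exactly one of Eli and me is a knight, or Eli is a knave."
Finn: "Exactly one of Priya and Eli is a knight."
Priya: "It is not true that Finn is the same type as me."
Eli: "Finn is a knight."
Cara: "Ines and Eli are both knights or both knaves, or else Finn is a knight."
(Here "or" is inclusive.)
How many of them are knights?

1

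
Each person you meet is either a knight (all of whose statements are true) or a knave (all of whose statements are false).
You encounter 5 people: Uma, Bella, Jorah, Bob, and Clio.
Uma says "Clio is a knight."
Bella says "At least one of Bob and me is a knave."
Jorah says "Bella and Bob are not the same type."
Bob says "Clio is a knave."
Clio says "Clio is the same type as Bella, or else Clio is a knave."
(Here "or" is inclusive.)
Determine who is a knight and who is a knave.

Uma (knight): "Clio is a knight" — true. ✓
Bella is a knight; "at least one of Bob and me is a knave" is true, as required.
Since Jorah is a knight, "Bella and Bob are not the same type" needs to be true, which holds.
As a knave, Bob's statement "Clio is a knave" should be False; it is.
Since Clio is a knight, "Clio is the same type as Bella, or else Clio is a knave" needs to be true, which holds.

Uma is a knight, Bella is a knight, Jorah is a knight, Bob is a knave, and Clio is a knight.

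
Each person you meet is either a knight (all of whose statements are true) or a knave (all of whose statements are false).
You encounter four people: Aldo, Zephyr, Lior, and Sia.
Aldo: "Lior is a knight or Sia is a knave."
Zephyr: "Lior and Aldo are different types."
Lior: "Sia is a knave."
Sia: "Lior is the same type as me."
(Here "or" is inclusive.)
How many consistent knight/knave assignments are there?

1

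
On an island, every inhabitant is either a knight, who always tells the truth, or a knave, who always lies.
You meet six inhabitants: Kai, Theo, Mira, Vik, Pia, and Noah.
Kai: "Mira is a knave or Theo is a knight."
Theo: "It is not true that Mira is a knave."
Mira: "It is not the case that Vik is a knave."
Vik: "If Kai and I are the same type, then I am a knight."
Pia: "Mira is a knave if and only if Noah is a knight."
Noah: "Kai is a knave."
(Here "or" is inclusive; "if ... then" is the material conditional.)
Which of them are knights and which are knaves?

As a knight, Kai's statement "Mira is a knave or Theo is a knight" should be True; it is.
Since Theo is a knight, "it is not true that Mira is a knave" needs to be True, which holds.
Mira is a knight, so "it is not the case that Vik is a knave" must be True — and it is.
Vik is a knight, and the claim "if Kai and I are the same type, then I am a knight" is indeed True.
Pia is a knight, and the claim "Mira is a knave if and only if Noah is a knight" is indeed True.
Noah (knave): "Kai is a knave" — false. ✓

Kai is a knight, Theo is a knight, Mira is a knight, Vik is a knight, Pia is a knight, and Noah is a knave.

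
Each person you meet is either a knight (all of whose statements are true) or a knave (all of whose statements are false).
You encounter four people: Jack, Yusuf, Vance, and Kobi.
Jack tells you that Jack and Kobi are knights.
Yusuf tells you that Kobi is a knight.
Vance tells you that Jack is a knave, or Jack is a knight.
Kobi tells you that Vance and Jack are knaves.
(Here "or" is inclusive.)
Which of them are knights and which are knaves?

Suppose Jack is a knight. Then Jack's statement "Jack and Kobi are knights" would have to be true. Checking the 8 ways to assign the others, none is consistent with every speaker.
(For instance, with Yusuf=knave, Vance=knight, Kobi=knave, Jack's claim "Jack and Kobi are knights" comes out false where it would need to be true.)
So Jack must be a knave, making "Jack and Kobi are knights" false. Taking Jack=knave, Yusuf=knave, Vance=knight, Kobi=knave, each remaining statement checks out:
  Yusuf (knave): "Kobi is a knight" — false. ✓
  Vance (knight): "Jack is a knave, or Jack is a knight" — true. ✓
  Kobi (knave): "Vance and Jack are knaves" — false. ✓
This is the unique consistent assignment.

Knights: Vance. Knaves: Jack, Yusuf, and Kobi.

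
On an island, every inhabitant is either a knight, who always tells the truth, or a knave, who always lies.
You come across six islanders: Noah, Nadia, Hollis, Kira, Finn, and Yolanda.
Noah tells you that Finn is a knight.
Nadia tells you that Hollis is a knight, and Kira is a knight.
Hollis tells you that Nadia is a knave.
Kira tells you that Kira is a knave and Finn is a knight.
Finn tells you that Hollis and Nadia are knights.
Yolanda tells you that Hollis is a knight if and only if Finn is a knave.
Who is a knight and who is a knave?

Noah is a knave; "Finn is a knight" is False, as required.
Nadia (knave): "Hollis is a knight, and Kira is a knight" — False. ✓
Hollis (knight): "Nadia is a knave" — true. ✓
Kira (knave): "Kira is a knave and Finn is a knight" — False. ✓
Finn (knave): "Hollis and Nadia are knights" — False. ✓
Yolanda is a knight, so "Hollis is a knight if and only if Finn is a knave" must be true — and it is.

Noah is a knave, Nadia is a knave, Hollis is a knight, Kira is a knave, Finn is a knave, and Yolanda is a knight.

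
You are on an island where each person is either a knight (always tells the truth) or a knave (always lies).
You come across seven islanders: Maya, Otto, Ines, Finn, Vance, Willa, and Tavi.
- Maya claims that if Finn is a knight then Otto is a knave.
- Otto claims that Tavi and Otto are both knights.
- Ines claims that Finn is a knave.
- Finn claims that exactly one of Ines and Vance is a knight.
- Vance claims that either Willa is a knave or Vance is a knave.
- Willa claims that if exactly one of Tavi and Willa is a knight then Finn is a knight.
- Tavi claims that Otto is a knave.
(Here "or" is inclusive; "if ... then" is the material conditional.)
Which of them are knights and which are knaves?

Maya is a knight, Otto is a knave, Ines is a knight, Finn is a knave, Vance is a knight, Willa is a knave, and Tavi is a knight.

As a knight, Maya's statement "if Finn is a knight then Otto is a knave" should be true; it is.
Otto (knave): "Tavi and Otto are both knights" — False. ✓
Ines is a knight, so "Finn is a knave" must be true — and it is.
Finn is a knave, so "exactly one of Ines and Vance is a knight" must be False — and it is.
Vance is a knight; "either Willa is a knave or Vance is a knave" is true, as required.
Willa (knave): "if exactly one of Tavi and Willa is a knight then Finn is a knight" — False. ✓
Tavi is a knight, so "Otto is a knave" must be true — and it is.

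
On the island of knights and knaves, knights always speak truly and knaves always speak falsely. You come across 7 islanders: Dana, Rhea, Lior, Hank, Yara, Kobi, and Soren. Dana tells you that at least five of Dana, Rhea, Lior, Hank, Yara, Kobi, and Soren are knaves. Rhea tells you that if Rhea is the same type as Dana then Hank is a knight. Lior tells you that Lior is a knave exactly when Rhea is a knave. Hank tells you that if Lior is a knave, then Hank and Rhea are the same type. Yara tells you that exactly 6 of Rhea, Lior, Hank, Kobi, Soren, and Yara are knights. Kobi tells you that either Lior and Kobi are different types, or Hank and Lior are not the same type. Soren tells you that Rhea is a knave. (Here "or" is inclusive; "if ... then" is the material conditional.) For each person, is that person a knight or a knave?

Knights: Rhea, Hank, and Kobi. Knaves: Dana, Lior, Yara, and Soren.

As a knave, Dana's statement "at least five of Dana, Rhea, Lior, Hank, Yara, Kobi, and Soren are knaves" should be False; it is.
Rhea is a knight, and the claim "if Rhea is the same type as Dana then Hank is a knight" is indeed True.
As a knave, Lior's statement "Lior is a knave exactly when Rhea is a knave" should be False; it is.
Hank (knight): "if Lior is a knave, then Hank and Rhea are the same type" — True. ✓
As a knave, Yara's statement "exactly 6 of Rhea, Lior, Hank, Kobi, Soren, and Yara are knights" should be False; it is.
Kobi (knight): "either Lior and Kobi are different types, or Hank and Lior are not the same type" — True. ✓
Soren (knave): "Rhea is a knave" — False. ✓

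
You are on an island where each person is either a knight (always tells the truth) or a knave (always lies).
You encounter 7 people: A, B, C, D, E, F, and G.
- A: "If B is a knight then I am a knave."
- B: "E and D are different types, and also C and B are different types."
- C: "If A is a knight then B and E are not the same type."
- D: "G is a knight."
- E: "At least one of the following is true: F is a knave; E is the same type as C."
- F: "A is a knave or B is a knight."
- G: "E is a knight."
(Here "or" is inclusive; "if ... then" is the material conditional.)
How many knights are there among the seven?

5

The unique consistent assignment is A=knight, B=knave, C=knight, D=knight, E=knight, F=knave, G=knight.
That has 5 knights.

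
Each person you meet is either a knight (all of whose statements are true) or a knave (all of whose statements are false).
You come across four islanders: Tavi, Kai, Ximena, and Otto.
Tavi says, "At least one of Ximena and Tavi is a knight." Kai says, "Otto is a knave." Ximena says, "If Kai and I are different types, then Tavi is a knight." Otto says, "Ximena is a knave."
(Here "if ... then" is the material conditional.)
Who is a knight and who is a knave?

Since Tavi is a knight, "at least one of Ximena and Tavi is a knight" needs to be True, which holds.
Kai is a knight, and the claim "Otto is a knave" is indeed True.
Ximena is a knight, so "if Kai and I are different types, then Tavi is a knight" must be True — and it is.
Since Otto is a knave, "Ximena is a knave" needs to be false, which holds.

Tavi is a knight, Kai is a knight, Ximena is a knight, and Otto is a knave.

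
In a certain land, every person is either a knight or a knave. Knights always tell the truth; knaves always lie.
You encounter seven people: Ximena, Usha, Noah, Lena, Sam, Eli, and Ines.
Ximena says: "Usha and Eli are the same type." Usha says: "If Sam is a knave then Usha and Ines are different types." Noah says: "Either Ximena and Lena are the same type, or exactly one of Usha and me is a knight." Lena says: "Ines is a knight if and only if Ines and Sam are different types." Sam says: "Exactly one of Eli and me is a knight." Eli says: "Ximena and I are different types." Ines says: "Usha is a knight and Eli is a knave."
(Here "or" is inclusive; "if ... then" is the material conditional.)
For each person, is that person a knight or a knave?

Ximena is a knave, Usha is a knight, Noah is a knight, Lena is a knave, Sam is a knight, Eli is a knave, and Ines is a knight.

As a knave, Ximena's statement "Usha and Eli are the same type" should be False; it is.
As a knight, Usha's statement "if Sam is a knave then Usha and Ines are different types" should be True; it is.
Since Noah is a knight, "either Ximena and Lena are the same type, or exactly one of Usha and me is a knight" needs to be True, which holds.
Lena is a knave; "Ines is a knight if and only if Ines and Sam are different types" is False, as required.
Sam is a knight, so "exactly one of Eli and me is a knight" must be True — and it is.
Eli is a knave; "Ximena and I are different types" is False, as required.
Ines is a knight; "Usha is a knight and Eli is a knave" is True, as required.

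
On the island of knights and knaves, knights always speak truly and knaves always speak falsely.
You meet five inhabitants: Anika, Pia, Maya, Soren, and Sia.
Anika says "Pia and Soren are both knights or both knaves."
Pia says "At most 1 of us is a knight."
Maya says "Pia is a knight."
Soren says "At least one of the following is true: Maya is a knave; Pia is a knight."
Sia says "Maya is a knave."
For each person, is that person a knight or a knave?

Anika is a knave; "Pia and Soren are both knights or both knaves" is false, as required.
Pia is a knave, so "at most 1 of us is a knight" must be false — and it is.
As a knave, Maya's statement "Pia is a knight" should be false; it is.
Soren (knight): "at least one of the following is true: Maya is a knave; Pia is a knight" — True. ✓
Sia is a knight, so "Maya is a knave" must be True — and it is.

Anika is a knave, Pia is a knave, Maya is a knave, Soren is a knight, and Sia is a knight.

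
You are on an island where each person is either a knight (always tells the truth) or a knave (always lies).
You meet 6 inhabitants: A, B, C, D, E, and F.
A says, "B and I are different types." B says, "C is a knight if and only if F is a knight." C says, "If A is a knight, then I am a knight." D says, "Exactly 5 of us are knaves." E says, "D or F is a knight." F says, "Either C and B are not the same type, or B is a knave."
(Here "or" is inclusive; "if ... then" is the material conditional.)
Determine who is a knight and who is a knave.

A (knight): "B and I are different types" — True. ✓
B is a knave, so "C is a knight if and only if F is a knight" must be false — and it is.
C is a knave; "if A is a knight, then I am a knight" is false, as required.
As a knave, D's statement "exactly 5 of us are knaves" should be false; it is.
E is a knight; "D or F is a knight" is True, as required.
F is a knight; "either C and B are not the same type, or B is a knave" is True, as required.

A is a knight, B is a knave, C is a knave, D is a knave, E is a knight, and F is a knight.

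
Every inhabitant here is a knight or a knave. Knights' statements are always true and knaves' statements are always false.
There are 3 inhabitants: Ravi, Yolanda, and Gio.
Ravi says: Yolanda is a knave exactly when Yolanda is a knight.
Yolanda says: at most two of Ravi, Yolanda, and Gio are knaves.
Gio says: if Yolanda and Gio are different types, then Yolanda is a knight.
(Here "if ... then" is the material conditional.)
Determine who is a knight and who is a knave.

Knights: Yolanda and Gio. Knaves: Ravi.

Ravi is a knave, and the claim "Yolanda is a knave exactly when Yolanda is a knight" is indeed false.
Yolanda is a knight; "at most two of Ravi, Yolanda, and Gio are knaves" is True, as required.
Gio is a knight, so "if Yolanda and Gio are different types, then Yolanda is a knight" must be True — and it is.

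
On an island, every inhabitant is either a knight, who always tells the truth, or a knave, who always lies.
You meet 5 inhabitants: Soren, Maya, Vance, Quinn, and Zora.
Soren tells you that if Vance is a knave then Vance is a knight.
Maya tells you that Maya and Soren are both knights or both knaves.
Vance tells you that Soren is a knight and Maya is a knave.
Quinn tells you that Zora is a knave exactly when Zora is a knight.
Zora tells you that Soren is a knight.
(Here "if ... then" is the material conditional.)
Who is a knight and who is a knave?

Suppose Soren is a knave. Then Soren's statement "if Vance is a knave then Vance is a knight" would have to be false. Checking the 16 ways to assign the others, none is consistent with every speaker.
(For instance, with Maya=knave, Vance=knight, Quinn=knave, Zora=knight, Soren's claim "if Vance is a knave then Vance is a knight" comes out true where it would need to be false.)
So Soren must be a knight, making "if Vance is a knave then Vance is a knight" true. Taking Soren=knight, Maya=knave, Vance=knight, Quinn=knave, Zora=knight, each remaining statement checks out:
  Maya (knave): "Maya and Soren are both knights or both knaves" — false. ✓
  Vance (knight): "Soren is a knight and Maya is a knave" — true. ✓
  Quinn (knave): "Zora is a knave exactly when Zora is a knight" — false. ✓
  Zora (knight): "Soren is a knight" — true. ✓
This is the unique consistent assignment.

Soren is a knight, Maya is a knave, Vance is a knight, Quinn is a knave, and Zora is a knight.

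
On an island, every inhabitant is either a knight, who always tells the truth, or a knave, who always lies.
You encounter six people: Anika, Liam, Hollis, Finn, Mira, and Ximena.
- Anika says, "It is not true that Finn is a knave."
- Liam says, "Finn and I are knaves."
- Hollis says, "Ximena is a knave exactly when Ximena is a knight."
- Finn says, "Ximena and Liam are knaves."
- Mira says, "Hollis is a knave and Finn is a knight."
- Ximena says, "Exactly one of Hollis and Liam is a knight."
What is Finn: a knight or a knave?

Finn is a knight.

Consistent assignments: {Anika=knight, Liam=knave, Hollis=knave, Finn=knight, Mira=knight, Ximena=knave}
In every consistent assignment, Finn is a knight.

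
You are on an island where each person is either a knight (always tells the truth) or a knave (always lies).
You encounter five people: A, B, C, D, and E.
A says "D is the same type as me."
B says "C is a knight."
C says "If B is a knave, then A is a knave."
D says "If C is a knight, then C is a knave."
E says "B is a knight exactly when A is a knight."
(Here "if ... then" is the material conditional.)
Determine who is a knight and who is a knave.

A is a knight, and the claim "D is the same type as me" is indeed True.
B is a knave; "C is a knight" is False, as required.
C is a knave, so "if B is a knave, then A is a knave" must be False — and it is.
Since D is a knight, "if C is a knight, then C is a knave" needs to be True, which holds.
E (knave): "B is a knight exactly when A is a knight" — False. ✓

A is a knight, B is a knave, C is a knave, D is a knight, and E is a knave.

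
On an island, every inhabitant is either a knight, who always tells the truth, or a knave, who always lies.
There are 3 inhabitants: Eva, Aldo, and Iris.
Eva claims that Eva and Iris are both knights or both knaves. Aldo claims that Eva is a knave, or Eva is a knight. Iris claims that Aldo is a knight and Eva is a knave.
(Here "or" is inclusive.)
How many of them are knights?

The unique consistent assignment is Eva=knave, Aldo=knight, Iris=knight.
That has 2 knights.

2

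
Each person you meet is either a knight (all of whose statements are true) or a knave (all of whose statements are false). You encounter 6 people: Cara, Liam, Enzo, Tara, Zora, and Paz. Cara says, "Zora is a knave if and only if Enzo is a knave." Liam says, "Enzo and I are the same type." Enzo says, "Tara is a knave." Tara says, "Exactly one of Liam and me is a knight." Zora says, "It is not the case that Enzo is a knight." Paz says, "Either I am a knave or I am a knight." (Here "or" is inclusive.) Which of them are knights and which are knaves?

Cara is a knave, Liam is a knave, Enzo is a knight, Tara is a knave, Zora is a knave, and Paz is a knight.

As a knave, Cara's statement "Zora is a knave if and only if Enzo is a knave" should be False; it is.
Since Liam is a knave, "Enzo and I are the same type" needs to be False, which holds.
As a knight, Enzo's statement "Tara is a knave" should be true; it is.
Since Tara is a knave, "exactly one of Liam and me is a knight" needs to be False, which holds.
Zora is a knave, so "it is not the case that Enzo is a knight" must be False — and it is.
Paz is a knight; "either I am a knave or I am a knight" is true, as required.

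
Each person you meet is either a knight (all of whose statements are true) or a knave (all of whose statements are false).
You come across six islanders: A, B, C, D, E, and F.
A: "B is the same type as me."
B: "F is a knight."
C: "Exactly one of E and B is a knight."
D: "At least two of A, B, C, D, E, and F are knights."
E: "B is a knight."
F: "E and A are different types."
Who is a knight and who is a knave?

A is a knave, so "B is the same type as me" must be False — and it is.
B (knight): "F is a knight" — true. ✓
As a knave, C's statement "exactly one of E and B is a knight" should be False; it is.
D is a knight, so "at least two of A, B, C, D, E, and F are knights" must be true — and it is.
E is a knight, and the claim "B is a knight" is indeed true.
F is a knight, so "E and A are different types" must be true — and it is.

A is a knave, B is a knight, C is a knave, D is a knight, E is a knight, and F is a knight.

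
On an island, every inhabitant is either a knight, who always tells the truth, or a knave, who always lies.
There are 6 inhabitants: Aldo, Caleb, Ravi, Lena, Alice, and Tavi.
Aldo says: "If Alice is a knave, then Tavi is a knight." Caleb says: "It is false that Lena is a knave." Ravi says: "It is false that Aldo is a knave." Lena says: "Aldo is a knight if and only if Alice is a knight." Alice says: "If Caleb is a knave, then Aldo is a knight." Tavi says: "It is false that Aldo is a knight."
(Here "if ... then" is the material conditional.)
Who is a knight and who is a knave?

Knights: Aldo, Caleb, Ravi, Lena, and Alice. Knaves: Tavi.

As a knight, Aldo's statement "if Alice is a knave, then Tavi is a knight" should be true; it is.
Caleb (knight): "it is false that Lena is a knave" — true. ✓
Since Ravi is a knight, "it is false that Aldo is a knave" needs to be true, which holds.
Lena is a knight; "Aldo is a knight if and only if Alice is a knight" is true, as required.
Alice is a knight, and the claim "if Caleb is a knave, then Aldo is a knight" is indeed true.
Tavi (knave): "it is false that Aldo is a knight" — False. ✓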